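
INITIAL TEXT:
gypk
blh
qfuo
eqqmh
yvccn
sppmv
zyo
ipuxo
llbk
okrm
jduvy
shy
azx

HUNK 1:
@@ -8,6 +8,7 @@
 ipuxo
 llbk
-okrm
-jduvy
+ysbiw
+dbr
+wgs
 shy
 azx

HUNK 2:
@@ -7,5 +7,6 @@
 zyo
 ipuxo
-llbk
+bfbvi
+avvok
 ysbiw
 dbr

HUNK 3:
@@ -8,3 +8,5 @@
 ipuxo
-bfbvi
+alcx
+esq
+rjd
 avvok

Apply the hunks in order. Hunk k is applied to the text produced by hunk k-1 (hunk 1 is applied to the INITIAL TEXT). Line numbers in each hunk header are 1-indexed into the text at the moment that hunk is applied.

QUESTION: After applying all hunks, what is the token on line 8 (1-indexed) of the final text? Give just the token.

Hunk 1: at line 8 remove [okrm,jduvy] add [ysbiw,dbr,wgs] -> 14 lines: gypk blh qfuo eqqmh yvccn sppmv zyo ipuxo llbk ysbiw dbr wgs shy azx
Hunk 2: at line 7 remove [llbk] add [bfbvi,avvok] -> 15 lines: gypk blh qfuo eqqmh yvccn sppmv zyo ipuxo bfbvi avvok ysbiw dbr wgs shy azx
Hunk 3: at line 8 remove [bfbvi] add [alcx,esq,rjd] -> 17 lines: gypk blh qfuo eqqmh yvccn sppmv zyo ipuxo alcx esq rjd avvok ysbiw dbr wgs shy azx
Final line 8: ipuxo

Answer: ipuxo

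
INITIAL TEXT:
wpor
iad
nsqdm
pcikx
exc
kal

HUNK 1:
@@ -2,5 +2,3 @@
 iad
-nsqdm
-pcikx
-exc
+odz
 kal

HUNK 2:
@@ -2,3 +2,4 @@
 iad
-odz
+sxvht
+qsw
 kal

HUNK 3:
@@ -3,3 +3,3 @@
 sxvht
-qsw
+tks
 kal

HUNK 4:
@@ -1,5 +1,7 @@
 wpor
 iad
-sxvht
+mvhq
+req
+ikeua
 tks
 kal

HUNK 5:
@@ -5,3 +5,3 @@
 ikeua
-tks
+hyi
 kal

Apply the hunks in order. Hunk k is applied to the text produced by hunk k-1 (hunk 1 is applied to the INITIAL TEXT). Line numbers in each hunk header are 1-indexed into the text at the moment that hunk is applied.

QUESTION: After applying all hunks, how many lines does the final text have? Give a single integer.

Answer: 7

Derivation:
Hunk 1: at line 2 remove [nsqdm,pcikx,exc] add [odz] -> 4 lines: wpor iad odz kal
Hunk 2: at line 2 remove [odz] add [sxvht,qsw] -> 5 lines: wpor iad sxvht qsw kal
Hunk 3: at line 3 remove [qsw] add [tks] -> 5 lines: wpor iad sxvht tks kal
Hunk 4: at line 1 remove [sxvht] add [mvhq,req,ikeua] -> 7 lines: wpor iad mvhq req ikeua tks kal
Hunk 5: at line 5 remove [tks] add [hyi] -> 7 lines: wpor iad mvhq req ikeua hyi kal
Final line count: 7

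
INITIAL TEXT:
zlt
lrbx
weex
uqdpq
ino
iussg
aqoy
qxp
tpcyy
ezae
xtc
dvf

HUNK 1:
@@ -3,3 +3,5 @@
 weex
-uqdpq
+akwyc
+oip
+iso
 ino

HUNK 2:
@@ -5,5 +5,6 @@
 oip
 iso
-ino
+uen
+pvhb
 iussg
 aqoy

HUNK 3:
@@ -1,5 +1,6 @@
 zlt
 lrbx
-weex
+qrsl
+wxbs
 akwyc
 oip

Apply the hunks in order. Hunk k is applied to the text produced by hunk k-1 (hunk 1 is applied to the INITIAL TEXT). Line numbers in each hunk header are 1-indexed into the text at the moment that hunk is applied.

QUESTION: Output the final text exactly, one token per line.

Answer: zlt
lrbx
qrsl
wxbs
akwyc
oip
iso
uen
pvhb
iussg
aqoy
qxp
tpcyy
ezae
xtc
dvf

Derivation:
Hunk 1: at line 3 remove [uqdpq] add [akwyc,oip,iso] -> 14 lines: zlt lrbx weex akwyc oip iso ino iussg aqoy qxp tpcyy ezae xtc dvf
Hunk 2: at line 5 remove [ino] add [uen,pvhb] -> 15 lines: zlt lrbx weex akwyc oip iso uen pvhb iussg aqoy qxp tpcyy ezae xtc dvf
Hunk 3: at line 1 remove [weex] add [qrsl,wxbs] -> 16 lines: zlt lrbx qrsl wxbs akwyc oip iso uen pvhb iussg aqoy qxp tpcyy ezae xtc dvf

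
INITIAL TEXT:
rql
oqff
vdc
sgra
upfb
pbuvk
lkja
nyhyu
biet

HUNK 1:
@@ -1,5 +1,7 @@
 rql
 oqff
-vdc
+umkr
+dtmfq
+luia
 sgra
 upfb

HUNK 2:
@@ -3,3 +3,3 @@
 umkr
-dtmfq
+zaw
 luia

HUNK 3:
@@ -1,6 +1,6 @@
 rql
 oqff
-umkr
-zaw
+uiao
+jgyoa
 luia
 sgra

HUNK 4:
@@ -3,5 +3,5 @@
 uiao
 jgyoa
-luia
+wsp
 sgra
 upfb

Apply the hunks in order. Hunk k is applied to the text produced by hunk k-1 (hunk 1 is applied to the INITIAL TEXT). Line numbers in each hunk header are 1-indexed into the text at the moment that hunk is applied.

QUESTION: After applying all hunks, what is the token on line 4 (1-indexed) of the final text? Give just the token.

Answer: jgyoa

Derivation:
Hunk 1: at line 1 remove [vdc] add [umkr,dtmfq,luia] -> 11 lines: rql oqff umkr dtmfq luia sgra upfb pbuvk lkja nyhyu biet
Hunk 2: at line 3 remove [dtmfq] add [zaw] -> 11 lines: rql oqff umkr zaw luia sgra upfb pbuvk lkja nyhyu biet
Hunk 3: at line 1 remove [umkr,zaw] add [uiao,jgyoa] -> 11 lines: rql oqff uiao jgyoa luia sgra upfb pbuvk lkja nyhyu biet
Hunk 4: at line 3 remove [luia] add [wsp] -> 11 lines: rql oqff uiao jgyoa wsp sgra upfb pbuvk lkja nyhyu biet
Final line 4: jgyoa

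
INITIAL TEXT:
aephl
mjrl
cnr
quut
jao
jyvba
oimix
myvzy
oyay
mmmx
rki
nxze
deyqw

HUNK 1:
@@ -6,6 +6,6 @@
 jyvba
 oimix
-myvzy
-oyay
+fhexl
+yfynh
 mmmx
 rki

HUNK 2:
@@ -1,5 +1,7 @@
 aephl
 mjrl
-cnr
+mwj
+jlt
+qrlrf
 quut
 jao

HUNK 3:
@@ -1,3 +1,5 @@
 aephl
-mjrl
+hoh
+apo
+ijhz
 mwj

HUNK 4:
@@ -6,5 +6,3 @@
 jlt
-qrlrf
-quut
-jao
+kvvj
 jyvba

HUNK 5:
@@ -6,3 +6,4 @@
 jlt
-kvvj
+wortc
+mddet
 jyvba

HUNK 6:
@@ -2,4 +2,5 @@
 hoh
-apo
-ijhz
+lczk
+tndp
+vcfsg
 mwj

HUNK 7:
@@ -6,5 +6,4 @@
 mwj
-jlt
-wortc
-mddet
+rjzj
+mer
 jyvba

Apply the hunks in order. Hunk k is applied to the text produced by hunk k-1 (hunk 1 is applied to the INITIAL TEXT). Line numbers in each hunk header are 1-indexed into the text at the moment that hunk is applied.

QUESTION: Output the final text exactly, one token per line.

Answer: aephl
hoh
lczk
tndp
vcfsg
mwj
rjzj
mer
jyvba
oimix
fhexl
yfynh
mmmx
rki
nxze
deyqw

Derivation:
Hunk 1: at line 6 remove [myvzy,oyay] add [fhexl,yfynh] -> 13 lines: aephl mjrl cnr quut jao jyvba oimix fhexl yfynh mmmx rki nxze deyqw
Hunk 2: at line 1 remove [cnr] add [mwj,jlt,qrlrf] -> 15 lines: aephl mjrl mwj jlt qrlrf quut jao jyvba oimix fhexl yfynh mmmx rki nxze deyqw
Hunk 3: at line 1 remove [mjrl] add [hoh,apo,ijhz] -> 17 lines: aephl hoh apo ijhz mwj jlt qrlrf quut jao jyvba oimix fhexl yfynh mmmx rki nxze deyqw
Hunk 4: at line 6 remove [qrlrf,quut,jao] add [kvvj] -> 15 lines: aephl hoh apo ijhz mwj jlt kvvj jyvba oimix fhexl yfynh mmmx rki nxze deyqw
Hunk 5: at line 6 remove [kvvj] add [wortc,mddet] -> 16 lines: aephl hoh apo ijhz mwj jlt wortc mddet jyvba oimix fhexl yfynh mmmx rki nxze deyqw
Hunk 6: at line 2 remove [apo,ijhz] add [lczk,tndp,vcfsg] -> 17 lines: aephl hoh lczk tndp vcfsg mwj jlt wortc mddet jyvba oimix fhexl yfynh mmmx rki nxze deyqw
Hunk 7: at line 6 remove [jlt,wortc,mddet] add [rjzj,mer] -> 16 lines: aephl hoh lczk tndp vcfsg mwj rjzj mer jyvba oimix fhexl yfynh mmmx rki nxze deyqw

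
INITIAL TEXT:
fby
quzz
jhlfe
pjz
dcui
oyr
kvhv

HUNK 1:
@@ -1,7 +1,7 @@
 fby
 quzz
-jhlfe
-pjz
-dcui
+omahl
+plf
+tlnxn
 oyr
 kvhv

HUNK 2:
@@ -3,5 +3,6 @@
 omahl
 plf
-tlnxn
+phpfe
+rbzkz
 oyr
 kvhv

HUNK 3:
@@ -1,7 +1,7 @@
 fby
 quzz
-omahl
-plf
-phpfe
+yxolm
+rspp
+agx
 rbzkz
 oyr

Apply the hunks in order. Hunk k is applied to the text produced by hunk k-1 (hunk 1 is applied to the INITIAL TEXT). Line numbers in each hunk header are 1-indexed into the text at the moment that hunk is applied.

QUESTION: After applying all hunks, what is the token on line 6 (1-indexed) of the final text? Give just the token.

Answer: rbzkz

Derivation:
Hunk 1: at line 1 remove [jhlfe,pjz,dcui] add [omahl,plf,tlnxn] -> 7 lines: fby quzz omahl plf tlnxn oyr kvhv
Hunk 2: at line 3 remove [tlnxn] add [phpfe,rbzkz] -> 8 lines: fby quzz omahl plf phpfe rbzkz oyr kvhv
Hunk 3: at line 1 remove [omahl,plf,phpfe] add [yxolm,rspp,agx] -> 8 lines: fby quzz yxolm rspp agx rbzkz oyr kvhv
Final line 6: rbzkz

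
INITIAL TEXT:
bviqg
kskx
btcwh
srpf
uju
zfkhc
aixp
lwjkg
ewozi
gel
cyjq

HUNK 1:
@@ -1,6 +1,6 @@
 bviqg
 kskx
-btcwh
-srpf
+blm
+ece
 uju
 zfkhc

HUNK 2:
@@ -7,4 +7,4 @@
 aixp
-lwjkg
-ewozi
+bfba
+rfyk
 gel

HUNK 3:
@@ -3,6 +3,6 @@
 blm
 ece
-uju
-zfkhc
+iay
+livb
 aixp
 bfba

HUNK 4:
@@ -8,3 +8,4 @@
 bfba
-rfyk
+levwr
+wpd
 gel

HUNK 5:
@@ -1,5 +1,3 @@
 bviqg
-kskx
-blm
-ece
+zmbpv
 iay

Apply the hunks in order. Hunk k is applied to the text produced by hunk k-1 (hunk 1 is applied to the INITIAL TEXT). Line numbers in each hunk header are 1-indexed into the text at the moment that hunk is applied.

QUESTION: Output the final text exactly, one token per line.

Answer: bviqg
zmbpv
iay
livb
aixp
bfba
levwr
wpd
gel
cyjq

Derivation:
Hunk 1: at line 1 remove [btcwh,srpf] add [blm,ece] -> 11 lines: bviqg kskx blm ece uju zfkhc aixp lwjkg ewozi gel cyjq
Hunk 2: at line 7 remove [lwjkg,ewozi] add [bfba,rfyk] -> 11 lines: bviqg kskx blm ece uju zfkhc aixp bfba rfyk gel cyjq
Hunk 3: at line 3 remove [uju,zfkhc] add [iay,livb] -> 11 lines: bviqg kskx blm ece iay livb aixp bfba rfyk gel cyjq
Hunk 4: at line 8 remove [rfyk] add [levwr,wpd] -> 12 lines: bviqg kskx blm ece iay livb aixp bfba levwr wpd gel cyjq
Hunk 5: at line 1 remove [kskx,blm,ece] add [zmbpv] -> 10 lines: bviqg zmbpv iay livb aixp bfba levwr wpd gel cyjq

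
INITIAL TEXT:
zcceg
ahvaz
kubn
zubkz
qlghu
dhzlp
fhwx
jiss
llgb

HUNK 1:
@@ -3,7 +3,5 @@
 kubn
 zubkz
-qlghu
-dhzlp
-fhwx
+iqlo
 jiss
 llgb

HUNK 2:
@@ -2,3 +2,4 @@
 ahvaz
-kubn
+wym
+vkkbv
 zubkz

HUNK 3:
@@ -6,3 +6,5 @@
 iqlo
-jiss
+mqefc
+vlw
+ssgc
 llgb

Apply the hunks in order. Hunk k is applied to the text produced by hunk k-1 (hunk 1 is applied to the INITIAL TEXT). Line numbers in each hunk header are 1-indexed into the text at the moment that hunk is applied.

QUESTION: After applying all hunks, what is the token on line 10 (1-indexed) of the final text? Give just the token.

Answer: llgb

Derivation:
Hunk 1: at line 3 remove [qlghu,dhzlp,fhwx] add [iqlo] -> 7 lines: zcceg ahvaz kubn zubkz iqlo jiss llgb
Hunk 2: at line 2 remove [kubn] add [wym,vkkbv] -> 8 lines: zcceg ahvaz wym vkkbv zubkz iqlo jiss llgb
Hunk 3: at line 6 remove [jiss] add [mqefc,vlw,ssgc] -> 10 lines: zcceg ahvaz wym vkkbv zubkz iqlo mqefc vlw ssgc llgb
Final line 10: llgb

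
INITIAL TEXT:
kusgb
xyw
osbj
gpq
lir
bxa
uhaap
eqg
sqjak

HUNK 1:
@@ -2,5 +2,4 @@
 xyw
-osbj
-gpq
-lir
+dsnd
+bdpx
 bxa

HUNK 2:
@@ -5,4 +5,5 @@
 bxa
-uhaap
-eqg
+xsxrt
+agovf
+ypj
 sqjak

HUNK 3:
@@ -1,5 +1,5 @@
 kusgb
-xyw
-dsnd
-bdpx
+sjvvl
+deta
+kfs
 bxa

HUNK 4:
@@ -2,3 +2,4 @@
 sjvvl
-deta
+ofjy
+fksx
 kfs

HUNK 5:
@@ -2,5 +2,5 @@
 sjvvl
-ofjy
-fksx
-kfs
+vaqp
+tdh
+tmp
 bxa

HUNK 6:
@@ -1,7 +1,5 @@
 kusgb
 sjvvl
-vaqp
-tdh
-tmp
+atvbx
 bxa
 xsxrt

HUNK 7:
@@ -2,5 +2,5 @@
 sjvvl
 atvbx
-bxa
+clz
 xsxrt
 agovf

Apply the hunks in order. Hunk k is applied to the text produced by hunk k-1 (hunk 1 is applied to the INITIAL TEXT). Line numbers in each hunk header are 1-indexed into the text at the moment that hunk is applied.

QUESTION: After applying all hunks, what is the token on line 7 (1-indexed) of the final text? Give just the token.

Answer: ypj

Derivation:
Hunk 1: at line 2 remove [osbj,gpq,lir] add [dsnd,bdpx] -> 8 lines: kusgb xyw dsnd bdpx bxa uhaap eqg sqjak
Hunk 2: at line 5 remove [uhaap,eqg] add [xsxrt,agovf,ypj] -> 9 lines: kusgb xyw dsnd bdpx bxa xsxrt agovf ypj sqjak
Hunk 3: at line 1 remove [xyw,dsnd,bdpx] add [sjvvl,deta,kfs] -> 9 lines: kusgb sjvvl deta kfs bxa xsxrt agovf ypj sqjak
Hunk 4: at line 2 remove [deta] add [ofjy,fksx] -> 10 lines: kusgb sjvvl ofjy fksx kfs bxa xsxrt agovf ypj sqjak
Hunk 5: at line 2 remove [ofjy,fksx,kfs] add [vaqp,tdh,tmp] -> 10 lines: kusgb sjvvl vaqp tdh tmp bxa xsxrt agovf ypj sqjak
Hunk 6: at line 1 remove [vaqp,tdh,tmp] add [atvbx] -> 8 lines: kusgb sjvvl atvbx bxa xsxrt agovf ypj sqjak
Hunk 7: at line 2 remove [bxa] add [clz] -> 8 lines: kusgb sjvvl atvbx clz xsxrt agovf ypj sqjak
Final line 7: ypj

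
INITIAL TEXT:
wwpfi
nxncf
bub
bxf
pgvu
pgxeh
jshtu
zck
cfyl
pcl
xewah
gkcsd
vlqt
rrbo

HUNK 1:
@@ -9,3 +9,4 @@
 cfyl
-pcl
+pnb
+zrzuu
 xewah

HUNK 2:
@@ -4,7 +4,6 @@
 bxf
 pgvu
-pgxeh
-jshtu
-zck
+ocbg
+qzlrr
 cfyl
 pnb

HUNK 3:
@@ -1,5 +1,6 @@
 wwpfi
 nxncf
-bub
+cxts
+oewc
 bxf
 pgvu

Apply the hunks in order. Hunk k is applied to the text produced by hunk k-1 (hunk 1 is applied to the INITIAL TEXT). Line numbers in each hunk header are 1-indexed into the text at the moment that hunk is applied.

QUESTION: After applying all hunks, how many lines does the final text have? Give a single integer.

Answer: 15

Derivation:
Hunk 1: at line 9 remove [pcl] add [pnb,zrzuu] -> 15 lines: wwpfi nxncf bub bxf pgvu pgxeh jshtu zck cfyl pnb zrzuu xewah gkcsd vlqt rrbo
Hunk 2: at line 4 remove [pgxeh,jshtu,zck] add [ocbg,qzlrr] -> 14 lines: wwpfi nxncf bub bxf pgvu ocbg qzlrr cfyl pnb zrzuu xewah gkcsd vlqt rrbo
Hunk 3: at line 1 remove [bub] add [cxts,oewc] -> 15 lines: wwpfi nxncf cxts oewc bxf pgvu ocbg qzlrr cfyl pnb zrzuu xewah gkcsd vlqt rrbo
Final line count: 15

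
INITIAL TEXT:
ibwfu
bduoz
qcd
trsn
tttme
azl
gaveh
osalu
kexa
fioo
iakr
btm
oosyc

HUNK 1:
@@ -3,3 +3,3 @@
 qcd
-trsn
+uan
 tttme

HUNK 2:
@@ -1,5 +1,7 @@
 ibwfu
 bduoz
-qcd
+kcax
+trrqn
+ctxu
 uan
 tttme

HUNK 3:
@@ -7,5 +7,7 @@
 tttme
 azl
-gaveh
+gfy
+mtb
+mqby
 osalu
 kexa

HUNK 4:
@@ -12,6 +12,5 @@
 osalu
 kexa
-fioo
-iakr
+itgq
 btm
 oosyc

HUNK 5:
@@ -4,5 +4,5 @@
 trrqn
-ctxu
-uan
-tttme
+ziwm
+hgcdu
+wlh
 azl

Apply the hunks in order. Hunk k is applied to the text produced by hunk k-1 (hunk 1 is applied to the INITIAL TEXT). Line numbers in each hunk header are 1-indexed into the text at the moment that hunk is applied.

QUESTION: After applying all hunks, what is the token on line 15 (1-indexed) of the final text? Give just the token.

Answer: btm

Derivation:
Hunk 1: at line 3 remove [trsn] add [uan] -> 13 lines: ibwfu bduoz qcd uan tttme azl gaveh osalu kexa fioo iakr btm oosyc
Hunk 2: at line 1 remove [qcd] add [kcax,trrqn,ctxu] -> 15 lines: ibwfu bduoz kcax trrqn ctxu uan tttme azl gaveh osalu kexa fioo iakr btm oosyc
Hunk 3: at line 7 remove [gaveh] add [gfy,mtb,mqby] -> 17 lines: ibwfu bduoz kcax trrqn ctxu uan tttme azl gfy mtb mqby osalu kexa fioo iakr btm oosyc
Hunk 4: at line 12 remove [fioo,iakr] add [itgq] -> 16 lines: ibwfu bduoz kcax trrqn ctxu uan tttme azl gfy mtb mqby osalu kexa itgq btm oosyc
Hunk 5: at line 4 remove [ctxu,uan,tttme] add [ziwm,hgcdu,wlh] -> 16 lines: ibwfu bduoz kcax trrqn ziwm hgcdu wlh azl gfy mtb mqby osalu kexa itgq btm oosyc
Final line 15: btm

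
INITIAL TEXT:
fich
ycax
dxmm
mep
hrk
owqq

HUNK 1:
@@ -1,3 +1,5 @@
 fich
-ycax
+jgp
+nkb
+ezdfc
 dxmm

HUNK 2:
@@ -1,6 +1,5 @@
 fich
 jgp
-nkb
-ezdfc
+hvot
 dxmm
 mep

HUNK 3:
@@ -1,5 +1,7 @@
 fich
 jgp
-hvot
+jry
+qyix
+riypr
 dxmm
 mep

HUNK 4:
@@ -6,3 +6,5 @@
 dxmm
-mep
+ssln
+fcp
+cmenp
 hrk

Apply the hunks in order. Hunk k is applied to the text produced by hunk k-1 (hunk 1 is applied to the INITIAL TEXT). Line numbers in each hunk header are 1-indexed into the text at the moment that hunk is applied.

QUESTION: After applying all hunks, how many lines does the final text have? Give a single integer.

Answer: 11

Derivation:
Hunk 1: at line 1 remove [ycax] add [jgp,nkb,ezdfc] -> 8 lines: fich jgp nkb ezdfc dxmm mep hrk owqq
Hunk 2: at line 1 remove [nkb,ezdfc] add [hvot] -> 7 lines: fich jgp hvot dxmm mep hrk owqq
Hunk 3: at line 1 remove [hvot] add [jry,qyix,riypr] -> 9 lines: fich jgp jry qyix riypr dxmm mep hrk owqq
Hunk 4: at line 6 remove [mep] add [ssln,fcp,cmenp] -> 11 lines: fich jgp jry qyix riypr dxmm ssln fcp cmenp hrk owqq
Final line count: 11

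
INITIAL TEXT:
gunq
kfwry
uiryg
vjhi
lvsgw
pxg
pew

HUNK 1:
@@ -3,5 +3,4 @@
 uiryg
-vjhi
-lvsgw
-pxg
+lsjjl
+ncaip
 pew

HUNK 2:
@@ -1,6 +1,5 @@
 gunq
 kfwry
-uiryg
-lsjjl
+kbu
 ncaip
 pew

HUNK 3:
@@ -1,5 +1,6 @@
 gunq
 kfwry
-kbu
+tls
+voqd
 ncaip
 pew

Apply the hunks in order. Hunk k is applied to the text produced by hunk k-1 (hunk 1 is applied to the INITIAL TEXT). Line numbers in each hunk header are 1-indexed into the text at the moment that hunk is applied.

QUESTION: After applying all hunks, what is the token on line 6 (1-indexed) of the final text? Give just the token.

Hunk 1: at line 3 remove [vjhi,lvsgw,pxg] add [lsjjl,ncaip] -> 6 lines: gunq kfwry uiryg lsjjl ncaip pew
Hunk 2: at line 1 remove [uiryg,lsjjl] add [kbu] -> 5 lines: gunq kfwry kbu ncaip pew
Hunk 3: at line 1 remove [kbu] add [tls,voqd] -> 6 lines: gunq kfwry tls voqd ncaip pew
Final line 6: pew

Answer: pew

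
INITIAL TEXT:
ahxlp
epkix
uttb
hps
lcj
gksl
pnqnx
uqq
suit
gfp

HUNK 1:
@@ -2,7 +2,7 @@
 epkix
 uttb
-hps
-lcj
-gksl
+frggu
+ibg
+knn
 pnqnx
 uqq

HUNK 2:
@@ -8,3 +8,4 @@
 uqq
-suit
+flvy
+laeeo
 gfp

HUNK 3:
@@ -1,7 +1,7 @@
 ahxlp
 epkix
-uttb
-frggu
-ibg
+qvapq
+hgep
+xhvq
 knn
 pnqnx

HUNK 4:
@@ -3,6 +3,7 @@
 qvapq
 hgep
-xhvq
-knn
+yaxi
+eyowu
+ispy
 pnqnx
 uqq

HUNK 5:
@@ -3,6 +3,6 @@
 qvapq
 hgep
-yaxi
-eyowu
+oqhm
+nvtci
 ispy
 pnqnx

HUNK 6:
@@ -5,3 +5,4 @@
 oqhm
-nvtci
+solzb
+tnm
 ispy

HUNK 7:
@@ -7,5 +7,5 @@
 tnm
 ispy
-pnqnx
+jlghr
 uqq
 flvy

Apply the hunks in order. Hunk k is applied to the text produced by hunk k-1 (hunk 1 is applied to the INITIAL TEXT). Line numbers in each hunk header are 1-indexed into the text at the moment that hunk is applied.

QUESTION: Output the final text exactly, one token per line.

Answer: ahxlp
epkix
qvapq
hgep
oqhm
solzb
tnm
ispy
jlghr
uqq
flvy
laeeo
gfp

Derivation:
Hunk 1: at line 2 remove [hps,lcj,gksl] add [frggu,ibg,knn] -> 10 lines: ahxlp epkix uttb frggu ibg knn pnqnx uqq suit gfp
Hunk 2: at line 8 remove [suit] add [flvy,laeeo] -> 11 lines: ahxlp epkix uttb frggu ibg knn pnqnx uqq flvy laeeo gfp
Hunk 3: at line 1 remove [uttb,frggu,ibg] add [qvapq,hgep,xhvq] -> 11 lines: ahxlp epkix qvapq hgep xhvq knn pnqnx uqq flvy laeeo gfp
Hunk 4: at line 3 remove [xhvq,knn] add [yaxi,eyowu,ispy] -> 12 lines: ahxlp epkix qvapq hgep yaxi eyowu ispy pnqnx uqq flvy laeeo gfp
Hunk 5: at line 3 remove [yaxi,eyowu] add [oqhm,nvtci] -> 12 lines: ahxlp epkix qvapq hgep oqhm nvtci ispy pnqnx uqq flvy laeeo gfp
Hunk 6: at line 5 remove [nvtci] add [solzb,tnm] -> 13 lines: ahxlp epkix qvapq hgep oqhm solzb tnm ispy pnqnx uqq flvy laeeo gfp
Hunk 7: at line 7 remove [pnqnx] add [jlghr] -> 13 lines: ahxlp epkix qvapq hgep oqhm solzb tnm ispy jlghr uqq flvy laeeo gfp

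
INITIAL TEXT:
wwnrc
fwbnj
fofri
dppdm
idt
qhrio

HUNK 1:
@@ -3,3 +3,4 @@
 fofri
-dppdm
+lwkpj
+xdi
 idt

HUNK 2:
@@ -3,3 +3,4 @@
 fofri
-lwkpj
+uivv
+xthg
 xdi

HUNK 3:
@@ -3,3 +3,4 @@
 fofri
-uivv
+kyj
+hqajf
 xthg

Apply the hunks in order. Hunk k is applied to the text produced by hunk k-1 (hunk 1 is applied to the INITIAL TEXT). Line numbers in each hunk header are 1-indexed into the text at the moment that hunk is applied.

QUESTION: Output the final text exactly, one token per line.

Hunk 1: at line 3 remove [dppdm] add [lwkpj,xdi] -> 7 lines: wwnrc fwbnj fofri lwkpj xdi idt qhrio
Hunk 2: at line 3 remove [lwkpj] add [uivv,xthg] -> 8 lines: wwnrc fwbnj fofri uivv xthg xdi idt qhrio
Hunk 3: at line 3 remove [uivv] add [kyj,hqajf] -> 9 lines: wwnrc fwbnj fofri kyj hqajf xthg xdi idt qhrio

Answer: wwnrc
fwbnj
fofri
kyj
hqajf
xthg
xdi
idt
qhrio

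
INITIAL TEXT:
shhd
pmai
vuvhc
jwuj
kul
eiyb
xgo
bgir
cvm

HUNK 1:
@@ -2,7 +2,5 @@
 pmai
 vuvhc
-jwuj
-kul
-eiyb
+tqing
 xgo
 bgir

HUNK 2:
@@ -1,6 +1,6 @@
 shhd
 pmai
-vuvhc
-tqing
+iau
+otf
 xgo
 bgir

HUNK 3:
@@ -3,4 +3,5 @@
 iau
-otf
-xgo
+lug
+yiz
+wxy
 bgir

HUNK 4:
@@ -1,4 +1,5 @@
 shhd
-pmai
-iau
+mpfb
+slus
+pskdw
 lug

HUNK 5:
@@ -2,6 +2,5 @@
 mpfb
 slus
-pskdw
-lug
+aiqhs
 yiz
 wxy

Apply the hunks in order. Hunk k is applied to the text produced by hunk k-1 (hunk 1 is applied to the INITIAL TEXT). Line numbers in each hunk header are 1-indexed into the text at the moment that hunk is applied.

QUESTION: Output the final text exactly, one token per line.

Answer: shhd
mpfb
slus
aiqhs
yiz
wxy
bgir
cvm

Derivation:
Hunk 1: at line 2 remove [jwuj,kul,eiyb] add [tqing] -> 7 lines: shhd pmai vuvhc tqing xgo bgir cvm
Hunk 2: at line 1 remove [vuvhc,tqing] add [iau,otf] -> 7 lines: shhd pmai iau otf xgo bgir cvm
Hunk 3: at line 3 remove [otf,xgo] add [lug,yiz,wxy] -> 8 lines: shhd pmai iau lug yiz wxy bgir cvm
Hunk 4: at line 1 remove [pmai,iau] add [mpfb,slus,pskdw] -> 9 lines: shhd mpfb slus pskdw lug yiz wxy bgir cvm
Hunk 5: at line 2 remove [pskdw,lug] add [aiqhs] -> 8 lines: shhd mpfb slus aiqhs yiz wxy bgir cvm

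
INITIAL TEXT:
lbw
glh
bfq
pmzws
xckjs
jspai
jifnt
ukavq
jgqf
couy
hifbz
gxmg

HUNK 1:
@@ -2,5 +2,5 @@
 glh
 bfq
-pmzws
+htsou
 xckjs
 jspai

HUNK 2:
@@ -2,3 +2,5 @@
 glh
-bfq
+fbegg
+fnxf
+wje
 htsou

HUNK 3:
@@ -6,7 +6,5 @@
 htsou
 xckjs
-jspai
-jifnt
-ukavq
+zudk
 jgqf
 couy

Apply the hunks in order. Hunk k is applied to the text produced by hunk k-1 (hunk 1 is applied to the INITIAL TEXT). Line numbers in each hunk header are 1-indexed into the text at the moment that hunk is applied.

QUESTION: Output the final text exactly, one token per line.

Answer: lbw
glh
fbegg
fnxf
wje
htsou
xckjs
zudk
jgqf
couy
hifbz
gxmg

Derivation:
Hunk 1: at line 2 remove [pmzws] add [htsou] -> 12 lines: lbw glh bfq htsou xckjs jspai jifnt ukavq jgqf couy hifbz gxmg
Hunk 2: at line 2 remove [bfq] add [fbegg,fnxf,wje] -> 14 lines: lbw glh fbegg fnxf wje htsou xckjs jspai jifnt ukavq jgqf couy hifbz gxmg
Hunk 3: at line 6 remove [jspai,jifnt,ukavq] add [zudk] -> 12 lines: lbw glh fbegg fnxf wje htsou xckjs zudk jgqf couy hifbz gxmg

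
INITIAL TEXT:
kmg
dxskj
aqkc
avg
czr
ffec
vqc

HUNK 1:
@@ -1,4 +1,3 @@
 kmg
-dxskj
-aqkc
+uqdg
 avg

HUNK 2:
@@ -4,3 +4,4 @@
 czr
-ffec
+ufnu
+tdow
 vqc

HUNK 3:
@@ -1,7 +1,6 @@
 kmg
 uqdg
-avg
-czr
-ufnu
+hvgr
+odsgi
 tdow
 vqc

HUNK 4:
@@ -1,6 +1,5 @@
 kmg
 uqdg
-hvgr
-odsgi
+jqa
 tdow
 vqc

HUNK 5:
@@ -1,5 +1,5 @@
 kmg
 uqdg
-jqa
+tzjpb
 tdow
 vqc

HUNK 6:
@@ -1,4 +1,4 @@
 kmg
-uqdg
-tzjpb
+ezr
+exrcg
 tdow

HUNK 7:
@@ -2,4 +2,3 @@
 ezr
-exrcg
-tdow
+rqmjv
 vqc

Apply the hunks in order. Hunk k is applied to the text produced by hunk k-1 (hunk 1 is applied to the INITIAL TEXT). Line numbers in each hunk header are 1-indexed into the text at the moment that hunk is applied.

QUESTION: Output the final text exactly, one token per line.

Hunk 1: at line 1 remove [dxskj,aqkc] add [uqdg] -> 6 lines: kmg uqdg avg czr ffec vqc
Hunk 2: at line 4 remove [ffec] add [ufnu,tdow] -> 7 lines: kmg uqdg avg czr ufnu tdow vqc
Hunk 3: at line 1 remove [avg,czr,ufnu] add [hvgr,odsgi] -> 6 lines: kmg uqdg hvgr odsgi tdow vqc
Hunk 4: at line 1 remove [hvgr,odsgi] add [jqa] -> 5 lines: kmg uqdg jqa tdow vqc
Hunk 5: at line 1 remove [jqa] add [tzjpb] -> 5 lines: kmg uqdg tzjpb tdow vqc
Hunk 6: at line 1 remove [uqdg,tzjpb] add [ezr,exrcg] -> 5 lines: kmg ezr exrcg tdow vqc
Hunk 7: at line 2 remove [exrcg,tdow] add [rqmjv] -> 4 lines: kmg ezr rqmjv vqc

Answer: kmg
ezr
rqmjv
vqc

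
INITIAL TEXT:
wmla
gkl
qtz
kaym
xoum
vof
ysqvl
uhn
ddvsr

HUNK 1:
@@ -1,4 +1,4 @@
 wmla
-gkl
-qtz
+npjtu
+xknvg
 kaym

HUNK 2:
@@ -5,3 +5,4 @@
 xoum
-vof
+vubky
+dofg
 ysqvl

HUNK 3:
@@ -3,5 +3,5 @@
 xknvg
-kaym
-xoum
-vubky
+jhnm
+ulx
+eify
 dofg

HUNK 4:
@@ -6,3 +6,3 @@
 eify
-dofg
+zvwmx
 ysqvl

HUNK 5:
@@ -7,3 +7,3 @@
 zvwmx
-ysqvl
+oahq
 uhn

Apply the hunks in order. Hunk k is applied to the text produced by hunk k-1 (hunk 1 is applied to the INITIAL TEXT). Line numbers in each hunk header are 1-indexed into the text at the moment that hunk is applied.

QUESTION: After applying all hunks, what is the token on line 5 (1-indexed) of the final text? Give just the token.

Hunk 1: at line 1 remove [gkl,qtz] add [npjtu,xknvg] -> 9 lines: wmla npjtu xknvg kaym xoum vof ysqvl uhn ddvsr
Hunk 2: at line 5 remove [vof] add [vubky,dofg] -> 10 lines: wmla npjtu xknvg kaym xoum vubky dofg ysqvl uhn ddvsr
Hunk 3: at line 3 remove [kaym,xoum,vubky] add [jhnm,ulx,eify] -> 10 lines: wmla npjtu xknvg jhnm ulx eify dofg ysqvl uhn ddvsr
Hunk 4: at line 6 remove [dofg] add [zvwmx] -> 10 lines: wmla npjtu xknvg jhnm ulx eify zvwmx ysqvl uhn ddvsr
Hunk 5: at line 7 remove [ysqvl] add [oahq] -> 10 lines: wmla npjtu xknvg jhnm ulx eify zvwmx oahq uhn ddvsr
Final line 5: ulx

Answer: ulx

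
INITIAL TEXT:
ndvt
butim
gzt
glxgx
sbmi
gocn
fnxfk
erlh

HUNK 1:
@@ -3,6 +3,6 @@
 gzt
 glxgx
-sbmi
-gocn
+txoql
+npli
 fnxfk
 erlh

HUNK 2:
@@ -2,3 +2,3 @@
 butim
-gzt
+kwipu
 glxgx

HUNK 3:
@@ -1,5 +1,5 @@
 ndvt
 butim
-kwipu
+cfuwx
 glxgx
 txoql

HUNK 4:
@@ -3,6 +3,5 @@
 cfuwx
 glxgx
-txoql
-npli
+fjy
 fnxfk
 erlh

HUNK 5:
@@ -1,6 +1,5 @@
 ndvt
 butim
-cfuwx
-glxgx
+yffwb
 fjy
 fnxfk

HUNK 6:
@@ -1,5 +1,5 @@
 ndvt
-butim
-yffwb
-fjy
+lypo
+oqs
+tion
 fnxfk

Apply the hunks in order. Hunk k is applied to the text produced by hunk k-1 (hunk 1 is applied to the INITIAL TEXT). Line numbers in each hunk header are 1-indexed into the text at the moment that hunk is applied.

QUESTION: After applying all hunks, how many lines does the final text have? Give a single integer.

Answer: 6

Derivation:
Hunk 1: at line 3 remove [sbmi,gocn] add [txoql,npli] -> 8 lines: ndvt butim gzt glxgx txoql npli fnxfk erlh
Hunk 2: at line 2 remove [gzt] add [kwipu] -> 8 lines: ndvt butim kwipu glxgx txoql npli fnxfk erlh
Hunk 3: at line 1 remove [kwipu] add [cfuwx] -> 8 lines: ndvt butim cfuwx glxgx txoql npli fnxfk erlh
Hunk 4: at line 3 remove [txoql,npli] add [fjy] -> 7 lines: ndvt butim cfuwx glxgx fjy fnxfk erlh
Hunk 5: at line 1 remove [cfuwx,glxgx] add [yffwb] -> 6 lines: ndvt butim yffwb fjy fnxfk erlh
Hunk 6: at line 1 remove [butim,yffwb,fjy] add [lypo,oqs,tion] -> 6 lines: ndvt lypo oqs tion fnxfk erlh
Final line count: 6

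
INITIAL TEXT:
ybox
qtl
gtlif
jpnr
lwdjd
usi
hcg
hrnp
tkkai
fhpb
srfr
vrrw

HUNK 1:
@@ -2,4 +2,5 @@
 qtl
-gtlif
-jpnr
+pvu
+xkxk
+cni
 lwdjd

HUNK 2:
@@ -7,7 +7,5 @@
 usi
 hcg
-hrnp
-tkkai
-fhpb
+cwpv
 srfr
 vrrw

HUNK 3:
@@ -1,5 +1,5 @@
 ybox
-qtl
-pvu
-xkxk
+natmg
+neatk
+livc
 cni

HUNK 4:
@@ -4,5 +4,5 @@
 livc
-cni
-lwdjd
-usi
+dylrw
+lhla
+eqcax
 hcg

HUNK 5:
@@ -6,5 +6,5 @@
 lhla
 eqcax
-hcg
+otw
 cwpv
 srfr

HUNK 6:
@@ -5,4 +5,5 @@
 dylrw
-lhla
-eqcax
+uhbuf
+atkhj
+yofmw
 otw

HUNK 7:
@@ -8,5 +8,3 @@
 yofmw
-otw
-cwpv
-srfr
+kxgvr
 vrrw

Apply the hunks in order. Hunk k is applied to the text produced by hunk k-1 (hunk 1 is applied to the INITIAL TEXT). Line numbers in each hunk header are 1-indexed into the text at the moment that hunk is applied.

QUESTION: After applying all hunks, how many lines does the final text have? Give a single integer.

Hunk 1: at line 2 remove [gtlif,jpnr] add [pvu,xkxk,cni] -> 13 lines: ybox qtl pvu xkxk cni lwdjd usi hcg hrnp tkkai fhpb srfr vrrw
Hunk 2: at line 7 remove [hrnp,tkkai,fhpb] add [cwpv] -> 11 lines: ybox qtl pvu xkxk cni lwdjd usi hcg cwpv srfr vrrw
Hunk 3: at line 1 remove [qtl,pvu,xkxk] add [natmg,neatk,livc] -> 11 lines: ybox natmg neatk livc cni lwdjd usi hcg cwpv srfr vrrw
Hunk 4: at line 4 remove [cni,lwdjd,usi] add [dylrw,lhla,eqcax] -> 11 lines: ybox natmg neatk livc dylrw lhla eqcax hcg cwpv srfr vrrw
Hunk 5: at line 6 remove [hcg] add [otw] -> 11 lines: ybox natmg neatk livc dylrw lhla eqcax otw cwpv srfr vrrw
Hunk 6: at line 5 remove [lhla,eqcax] add [uhbuf,atkhj,yofmw] -> 12 lines: ybox natmg neatk livc dylrw uhbuf atkhj yofmw otw cwpv srfr vrrw
Hunk 7: at line 8 remove [otw,cwpv,srfr] add [kxgvr] -> 10 lines: ybox natmg neatk livc dylrw uhbuf atkhj yofmw kxgvr vrrw
Final line count: 10

Answer: 10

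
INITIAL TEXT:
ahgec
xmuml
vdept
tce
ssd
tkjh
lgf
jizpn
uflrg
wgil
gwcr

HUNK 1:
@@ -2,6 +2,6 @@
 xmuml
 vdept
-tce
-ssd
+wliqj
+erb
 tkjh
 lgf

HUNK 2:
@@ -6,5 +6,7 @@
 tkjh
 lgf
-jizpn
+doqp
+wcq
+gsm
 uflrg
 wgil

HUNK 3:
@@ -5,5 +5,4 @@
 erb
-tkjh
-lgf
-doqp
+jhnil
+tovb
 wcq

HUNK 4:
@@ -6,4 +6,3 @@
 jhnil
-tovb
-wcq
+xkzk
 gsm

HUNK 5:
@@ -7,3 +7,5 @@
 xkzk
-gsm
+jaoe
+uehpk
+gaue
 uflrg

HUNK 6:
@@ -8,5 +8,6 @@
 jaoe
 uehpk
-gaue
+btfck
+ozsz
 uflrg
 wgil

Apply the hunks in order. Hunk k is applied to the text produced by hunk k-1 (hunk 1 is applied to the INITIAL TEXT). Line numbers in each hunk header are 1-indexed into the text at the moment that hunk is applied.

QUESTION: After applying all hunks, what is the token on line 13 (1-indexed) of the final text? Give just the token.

Hunk 1: at line 2 remove [tce,ssd] add [wliqj,erb] -> 11 lines: ahgec xmuml vdept wliqj erb tkjh lgf jizpn uflrg wgil gwcr
Hunk 2: at line 6 remove [jizpn] add [doqp,wcq,gsm] -> 13 lines: ahgec xmuml vdept wliqj erb tkjh lgf doqp wcq gsm uflrg wgil gwcr
Hunk 3: at line 5 remove [tkjh,lgf,doqp] add [jhnil,tovb] -> 12 lines: ahgec xmuml vdept wliqj erb jhnil tovb wcq gsm uflrg wgil gwcr
Hunk 4: at line 6 remove [tovb,wcq] add [xkzk] -> 11 lines: ahgec xmuml vdept wliqj erb jhnil xkzk gsm uflrg wgil gwcr
Hunk 5: at line 7 remove [gsm] add [jaoe,uehpk,gaue] -> 13 lines: ahgec xmuml vdept wliqj erb jhnil xkzk jaoe uehpk gaue uflrg wgil gwcr
Hunk 6: at line 8 remove [gaue] add [btfck,ozsz] -> 14 lines: ahgec xmuml vdept wliqj erb jhnil xkzk jaoe uehpk btfck ozsz uflrg wgil gwcr
Final line 13: wgil

Answer: wgil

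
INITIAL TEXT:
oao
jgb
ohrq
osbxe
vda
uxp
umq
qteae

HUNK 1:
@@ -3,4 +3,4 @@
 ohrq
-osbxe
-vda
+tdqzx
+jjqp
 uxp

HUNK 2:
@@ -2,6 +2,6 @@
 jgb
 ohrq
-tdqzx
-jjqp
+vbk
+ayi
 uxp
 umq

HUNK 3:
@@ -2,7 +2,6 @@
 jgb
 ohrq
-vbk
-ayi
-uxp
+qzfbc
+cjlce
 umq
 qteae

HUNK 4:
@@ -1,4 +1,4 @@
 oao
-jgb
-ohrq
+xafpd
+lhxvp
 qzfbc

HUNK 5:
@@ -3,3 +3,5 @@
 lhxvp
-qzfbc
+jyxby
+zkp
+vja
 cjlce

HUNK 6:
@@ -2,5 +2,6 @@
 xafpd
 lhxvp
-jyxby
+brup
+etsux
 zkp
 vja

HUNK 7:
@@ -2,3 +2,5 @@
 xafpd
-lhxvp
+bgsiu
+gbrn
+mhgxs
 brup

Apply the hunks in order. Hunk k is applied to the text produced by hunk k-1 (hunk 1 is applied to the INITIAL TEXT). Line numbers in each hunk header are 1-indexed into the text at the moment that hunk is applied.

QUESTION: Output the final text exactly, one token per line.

Answer: oao
xafpd
bgsiu
gbrn
mhgxs
brup
etsux
zkp
vja
cjlce
umq
qteae

Derivation:
Hunk 1: at line 3 remove [osbxe,vda] add [tdqzx,jjqp] -> 8 lines: oao jgb ohrq tdqzx jjqp uxp umq qteae
Hunk 2: at line 2 remove [tdqzx,jjqp] add [vbk,ayi] -> 8 lines: oao jgb ohrq vbk ayi uxp umq qteae
Hunk 3: at line 2 remove [vbk,ayi,uxp] add [qzfbc,cjlce] -> 7 lines: oao jgb ohrq qzfbc cjlce umq qteae
Hunk 4: at line 1 remove [jgb,ohrq] add [xafpd,lhxvp] -> 7 lines: oao xafpd lhxvp qzfbc cjlce umq qteae
Hunk 5: at line 3 remove [qzfbc] add [jyxby,zkp,vja] -> 9 lines: oao xafpd lhxvp jyxby zkp vja cjlce umq qteae
Hunk 6: at line 2 remove [jyxby] add [brup,etsux] -> 10 lines: oao xafpd lhxvp brup etsux zkp vja cjlce umq qteae
Hunk 7: at line 2 remove [lhxvp] add [bgsiu,gbrn,mhgxs] -> 12 lines: oao xafpd bgsiu gbrn mhgxs brup etsux zkp vja cjlce umq qteae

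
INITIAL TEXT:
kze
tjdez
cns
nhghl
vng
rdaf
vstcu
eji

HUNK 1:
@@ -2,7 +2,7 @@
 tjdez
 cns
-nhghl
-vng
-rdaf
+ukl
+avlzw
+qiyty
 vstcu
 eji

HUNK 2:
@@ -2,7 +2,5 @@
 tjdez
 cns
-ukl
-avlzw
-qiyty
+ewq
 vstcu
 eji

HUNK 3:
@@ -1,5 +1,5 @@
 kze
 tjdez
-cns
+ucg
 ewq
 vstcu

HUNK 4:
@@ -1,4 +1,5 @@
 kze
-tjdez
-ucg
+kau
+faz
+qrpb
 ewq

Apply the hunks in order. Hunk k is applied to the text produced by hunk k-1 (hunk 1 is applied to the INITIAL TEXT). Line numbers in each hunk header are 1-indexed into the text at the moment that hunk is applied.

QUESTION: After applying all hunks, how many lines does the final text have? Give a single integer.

Hunk 1: at line 2 remove [nhghl,vng,rdaf] add [ukl,avlzw,qiyty] -> 8 lines: kze tjdez cns ukl avlzw qiyty vstcu eji
Hunk 2: at line 2 remove [ukl,avlzw,qiyty] add [ewq] -> 6 lines: kze tjdez cns ewq vstcu eji
Hunk 3: at line 1 remove [cns] add [ucg] -> 6 lines: kze tjdez ucg ewq vstcu eji
Hunk 4: at line 1 remove [tjdez,ucg] add [kau,faz,qrpb] -> 7 lines: kze kau faz qrpb ewq vstcu eji
Final line count: 7

Answer: 7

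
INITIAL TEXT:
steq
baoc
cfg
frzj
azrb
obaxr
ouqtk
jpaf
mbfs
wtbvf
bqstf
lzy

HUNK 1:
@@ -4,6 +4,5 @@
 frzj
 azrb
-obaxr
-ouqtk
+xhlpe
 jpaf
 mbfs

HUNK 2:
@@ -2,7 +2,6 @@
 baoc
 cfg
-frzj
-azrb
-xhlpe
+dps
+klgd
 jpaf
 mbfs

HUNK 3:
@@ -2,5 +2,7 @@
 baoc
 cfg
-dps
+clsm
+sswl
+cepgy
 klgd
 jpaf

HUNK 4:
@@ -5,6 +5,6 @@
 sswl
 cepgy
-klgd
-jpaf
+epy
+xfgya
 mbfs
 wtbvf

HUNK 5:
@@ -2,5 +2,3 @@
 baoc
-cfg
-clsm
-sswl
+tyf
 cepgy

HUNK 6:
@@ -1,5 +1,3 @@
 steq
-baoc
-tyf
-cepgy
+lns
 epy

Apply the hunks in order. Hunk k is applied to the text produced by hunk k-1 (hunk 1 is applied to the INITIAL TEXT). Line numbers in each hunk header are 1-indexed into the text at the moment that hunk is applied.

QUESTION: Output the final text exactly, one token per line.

Hunk 1: at line 4 remove [obaxr,ouqtk] add [xhlpe] -> 11 lines: steq baoc cfg frzj azrb xhlpe jpaf mbfs wtbvf bqstf lzy
Hunk 2: at line 2 remove [frzj,azrb,xhlpe] add [dps,klgd] -> 10 lines: steq baoc cfg dps klgd jpaf mbfs wtbvf bqstf lzy
Hunk 3: at line 2 remove [dps] add [clsm,sswl,cepgy] -> 12 lines: steq baoc cfg clsm sswl cepgy klgd jpaf mbfs wtbvf bqstf lzy
Hunk 4: at line 5 remove [klgd,jpaf] add [epy,xfgya] -> 12 lines: steq baoc cfg clsm sswl cepgy epy xfgya mbfs wtbvf bqstf lzy
Hunk 5: at line 2 remove [cfg,clsm,sswl] add [tyf] -> 10 lines: steq baoc tyf cepgy epy xfgya mbfs wtbvf bqstf lzy
Hunk 6: at line 1 remove [baoc,tyf,cepgy] add [lns] -> 8 lines: steq lns epy xfgya mbfs wtbvf bqstf lzy

Answer: steq
lns
epy
xfgya
mbfs
wtbvf
bqstf
lzy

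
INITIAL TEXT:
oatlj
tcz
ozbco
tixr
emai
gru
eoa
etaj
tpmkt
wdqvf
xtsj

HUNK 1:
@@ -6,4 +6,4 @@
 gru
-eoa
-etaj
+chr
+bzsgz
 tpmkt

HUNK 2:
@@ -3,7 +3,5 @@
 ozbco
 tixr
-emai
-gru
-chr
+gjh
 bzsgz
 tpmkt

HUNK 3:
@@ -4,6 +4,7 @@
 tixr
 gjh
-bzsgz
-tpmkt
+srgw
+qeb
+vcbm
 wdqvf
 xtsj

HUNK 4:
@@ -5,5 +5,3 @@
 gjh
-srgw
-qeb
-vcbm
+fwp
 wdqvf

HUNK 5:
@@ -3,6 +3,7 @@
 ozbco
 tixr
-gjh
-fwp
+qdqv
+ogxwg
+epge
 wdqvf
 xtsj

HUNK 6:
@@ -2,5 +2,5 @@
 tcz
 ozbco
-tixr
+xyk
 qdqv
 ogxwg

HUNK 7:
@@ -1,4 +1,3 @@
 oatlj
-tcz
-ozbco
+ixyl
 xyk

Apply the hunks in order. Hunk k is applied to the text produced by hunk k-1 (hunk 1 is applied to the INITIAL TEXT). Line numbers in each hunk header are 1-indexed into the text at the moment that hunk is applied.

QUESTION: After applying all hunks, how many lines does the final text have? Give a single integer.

Answer: 8

Derivation:
Hunk 1: at line 6 remove [eoa,etaj] add [chr,bzsgz] -> 11 lines: oatlj tcz ozbco tixr emai gru chr bzsgz tpmkt wdqvf xtsj
Hunk 2: at line 3 remove [emai,gru,chr] add [gjh] -> 9 lines: oatlj tcz ozbco tixr gjh bzsgz tpmkt wdqvf xtsj
Hunk 3: at line 4 remove [bzsgz,tpmkt] add [srgw,qeb,vcbm] -> 10 lines: oatlj tcz ozbco tixr gjh srgw qeb vcbm wdqvf xtsj
Hunk 4: at line 5 remove [srgw,qeb,vcbm] add [fwp] -> 8 lines: oatlj tcz ozbco tixr gjh fwp wdqvf xtsj
Hunk 5: at line 3 remove [gjh,fwp] add [qdqv,ogxwg,epge] -> 9 lines: oatlj tcz ozbco tixr qdqv ogxwg epge wdqvf xtsj
Hunk 6: at line 2 remove [tixr] add [xyk] -> 9 lines: oatlj tcz ozbco xyk qdqv ogxwg epge wdqvf xtsj
Hunk 7: at line 1 remove [tcz,ozbco] add [ixyl] -> 8 lines: oatlj ixyl xyk qdqv ogxwg epge wdqvf xtsj
Final line count: 8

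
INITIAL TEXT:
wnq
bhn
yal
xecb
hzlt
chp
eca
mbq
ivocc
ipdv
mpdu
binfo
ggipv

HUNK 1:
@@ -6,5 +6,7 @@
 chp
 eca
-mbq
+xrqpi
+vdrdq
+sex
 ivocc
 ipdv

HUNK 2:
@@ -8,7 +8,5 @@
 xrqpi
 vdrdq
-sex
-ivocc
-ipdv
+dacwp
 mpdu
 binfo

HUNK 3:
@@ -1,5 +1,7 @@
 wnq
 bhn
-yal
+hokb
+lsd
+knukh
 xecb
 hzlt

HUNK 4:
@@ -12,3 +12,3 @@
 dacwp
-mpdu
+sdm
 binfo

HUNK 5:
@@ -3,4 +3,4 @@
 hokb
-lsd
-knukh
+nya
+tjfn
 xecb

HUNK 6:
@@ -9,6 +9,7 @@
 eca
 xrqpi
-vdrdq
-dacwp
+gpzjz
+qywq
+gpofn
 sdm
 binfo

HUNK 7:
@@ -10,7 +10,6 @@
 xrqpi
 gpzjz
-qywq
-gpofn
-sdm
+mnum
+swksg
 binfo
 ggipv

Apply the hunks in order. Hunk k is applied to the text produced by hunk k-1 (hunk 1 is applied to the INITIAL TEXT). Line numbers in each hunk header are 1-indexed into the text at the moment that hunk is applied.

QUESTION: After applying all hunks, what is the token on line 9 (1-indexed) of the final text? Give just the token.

Answer: eca

Derivation:
Hunk 1: at line 6 remove [mbq] add [xrqpi,vdrdq,sex] -> 15 lines: wnq bhn yal xecb hzlt chp eca xrqpi vdrdq sex ivocc ipdv mpdu binfo ggipv
Hunk 2: at line 8 remove [sex,ivocc,ipdv] add [dacwp] -> 13 lines: wnq bhn yal xecb hzlt chp eca xrqpi vdrdq dacwp mpdu binfo ggipv
Hunk 3: at line 1 remove [yal] add [hokb,lsd,knukh] -> 15 lines: wnq bhn hokb lsd knukh xecb hzlt chp eca xrqpi vdrdq dacwp mpdu binfo ggipv
Hunk 4: at line 12 remove [mpdu] add [sdm] -> 15 lines: wnq bhn hokb lsd knukh xecb hzlt chp eca xrqpi vdrdq dacwp sdm binfo ggipv
Hunk 5: at line 3 remove [lsd,knukh] add [nya,tjfn] -> 15 lines: wnq bhn hokb nya tjfn xecb hzlt chp eca xrqpi vdrdq dacwp sdm binfo ggipv
Hunk 6: at line 9 remove [vdrdq,dacwp] add [gpzjz,qywq,gpofn] -> 16 lines: wnq bhn hokb nya tjfn xecb hzlt chp eca xrqpi gpzjz qywq gpofn sdm binfo ggipv
Hunk 7: at line 10 remove [qywq,gpofn,sdm] add [mnum,swksg] -> 15 lines: wnq bhn hokb nya tjfn xecb hzlt chp eca xrqpi gpzjz mnum swksg binfo ggipv
Final line 9: eca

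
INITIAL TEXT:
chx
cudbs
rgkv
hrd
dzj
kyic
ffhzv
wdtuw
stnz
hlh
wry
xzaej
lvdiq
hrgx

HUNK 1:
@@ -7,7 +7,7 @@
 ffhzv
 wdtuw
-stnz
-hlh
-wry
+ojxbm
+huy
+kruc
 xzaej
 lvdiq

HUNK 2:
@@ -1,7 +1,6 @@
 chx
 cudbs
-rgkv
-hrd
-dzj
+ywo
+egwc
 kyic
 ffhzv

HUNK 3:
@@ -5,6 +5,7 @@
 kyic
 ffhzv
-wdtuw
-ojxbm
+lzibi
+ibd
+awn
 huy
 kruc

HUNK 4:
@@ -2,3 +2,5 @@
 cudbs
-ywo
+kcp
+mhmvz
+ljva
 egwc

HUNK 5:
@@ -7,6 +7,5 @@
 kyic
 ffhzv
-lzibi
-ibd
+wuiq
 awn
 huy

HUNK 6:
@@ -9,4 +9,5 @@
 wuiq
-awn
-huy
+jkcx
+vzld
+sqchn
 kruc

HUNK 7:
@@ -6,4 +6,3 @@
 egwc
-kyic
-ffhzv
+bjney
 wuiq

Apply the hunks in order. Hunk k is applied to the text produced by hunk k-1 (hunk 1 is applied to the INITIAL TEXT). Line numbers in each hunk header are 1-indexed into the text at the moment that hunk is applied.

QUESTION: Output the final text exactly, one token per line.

Answer: chx
cudbs
kcp
mhmvz
ljva
egwc
bjney
wuiq
jkcx
vzld
sqchn
kruc
xzaej
lvdiq
hrgx

Derivation:
Hunk 1: at line 7 remove [stnz,hlh,wry] add [ojxbm,huy,kruc] -> 14 lines: chx cudbs rgkv hrd dzj kyic ffhzv wdtuw ojxbm huy kruc xzaej lvdiq hrgx
Hunk 2: at line 1 remove [rgkv,hrd,dzj] add [ywo,egwc] -> 13 lines: chx cudbs ywo egwc kyic ffhzv wdtuw ojxbm huy kruc xzaej lvdiq hrgx
Hunk 3: at line 5 remove [wdtuw,ojxbm] add [lzibi,ibd,awn] -> 14 lines: chx cudbs ywo egwc kyic ffhzv lzibi ibd awn huy kruc xzaej lvdiq hrgx
Hunk 4: at line 2 remove [ywo] add [kcp,mhmvz,ljva] -> 16 lines: chx cudbs kcp mhmvz ljva egwc kyic ffhzv lzibi ibd awn huy kruc xzaej lvdiq hrgx
Hunk 5: at line 7 remove [lzibi,ibd] add [wuiq] -> 15 lines: chx cudbs kcp mhmvz ljva egwc kyic ffhzv wuiq awn huy kruc xzaej lvdiq hrgx
Hunk 6: at line 9 remove [awn,huy] add [jkcx,vzld,sqchn] -> 16 lines: chx cudbs kcp mhmvz ljva egwc kyic ffhzv wuiq jkcx vzld sqchn kruc xzaej lvdiq hrgx
Hunk 7: at line 6 remove [kyic,ffhzv] add [bjney] -> 15 lines: chx cudbs kcp mhmvz ljva egwc bjney wuiq jkcx vzld sqchn kruc xzaej lvdiq hrgx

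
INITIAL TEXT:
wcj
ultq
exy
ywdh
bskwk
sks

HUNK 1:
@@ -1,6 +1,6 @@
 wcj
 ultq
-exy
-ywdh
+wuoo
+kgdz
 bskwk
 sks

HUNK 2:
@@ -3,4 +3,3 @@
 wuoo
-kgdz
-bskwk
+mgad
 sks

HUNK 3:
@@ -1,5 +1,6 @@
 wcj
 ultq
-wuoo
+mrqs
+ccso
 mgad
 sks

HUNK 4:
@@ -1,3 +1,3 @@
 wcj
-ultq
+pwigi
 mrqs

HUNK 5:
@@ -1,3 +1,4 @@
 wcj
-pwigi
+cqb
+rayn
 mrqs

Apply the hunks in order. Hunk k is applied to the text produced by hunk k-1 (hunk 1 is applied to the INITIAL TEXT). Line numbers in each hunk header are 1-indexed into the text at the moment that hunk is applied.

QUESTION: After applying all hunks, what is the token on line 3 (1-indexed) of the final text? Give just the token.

Hunk 1: at line 1 remove [exy,ywdh] add [wuoo,kgdz] -> 6 lines: wcj ultq wuoo kgdz bskwk sks
Hunk 2: at line 3 remove [kgdz,bskwk] add [mgad] -> 5 lines: wcj ultq wuoo mgad sks
Hunk 3: at line 1 remove [wuoo] add [mrqs,ccso] -> 6 lines: wcj ultq mrqs ccso mgad sks
Hunk 4: at line 1 remove [ultq] add [pwigi] -> 6 lines: wcj pwigi mrqs ccso mgad sks
Hunk 5: at line 1 remove [pwigi] add [cqb,rayn] -> 7 lines: wcj cqb rayn mrqs ccso mgad sks
Final line 3: rayn

Answer: rayn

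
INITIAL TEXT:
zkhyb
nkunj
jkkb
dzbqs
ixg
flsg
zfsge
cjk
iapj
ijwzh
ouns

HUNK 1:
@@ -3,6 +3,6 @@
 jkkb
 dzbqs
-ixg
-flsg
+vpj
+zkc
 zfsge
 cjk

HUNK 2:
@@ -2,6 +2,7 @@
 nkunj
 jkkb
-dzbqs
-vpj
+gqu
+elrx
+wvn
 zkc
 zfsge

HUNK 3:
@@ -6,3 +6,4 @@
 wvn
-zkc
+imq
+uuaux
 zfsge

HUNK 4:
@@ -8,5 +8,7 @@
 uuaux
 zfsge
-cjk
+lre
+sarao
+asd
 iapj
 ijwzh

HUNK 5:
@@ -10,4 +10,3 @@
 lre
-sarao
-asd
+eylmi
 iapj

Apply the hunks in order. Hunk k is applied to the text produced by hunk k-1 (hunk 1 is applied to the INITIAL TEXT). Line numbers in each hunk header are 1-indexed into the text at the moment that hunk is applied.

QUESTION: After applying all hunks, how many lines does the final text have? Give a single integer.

Hunk 1: at line 3 remove [ixg,flsg] add [vpj,zkc] -> 11 lines: zkhyb nkunj jkkb dzbqs vpj zkc zfsge cjk iapj ijwzh ouns
Hunk 2: at line 2 remove [dzbqs,vpj] add [gqu,elrx,wvn] -> 12 lines: zkhyb nkunj jkkb gqu elrx wvn zkc zfsge cjk iapj ijwzh ouns
Hunk 3: at line 6 remove [zkc] add [imq,uuaux] -> 13 lines: zkhyb nkunj jkkb gqu elrx wvn imq uuaux zfsge cjk iapj ijwzh ouns
Hunk 4: at line 8 remove [cjk] add [lre,sarao,asd] -> 15 lines: zkhyb nkunj jkkb gqu elrx wvn imq uuaux zfsge lre sarao asd iapj ijwzh ouns
Hunk 5: at line 10 remove [sarao,asd] add [eylmi] -> 14 lines: zkhyb nkunj jkkb gqu elrx wvn imq uuaux zfsge lre eylmi iapj ijwzh ouns
Final line count: 14

Answer: 14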